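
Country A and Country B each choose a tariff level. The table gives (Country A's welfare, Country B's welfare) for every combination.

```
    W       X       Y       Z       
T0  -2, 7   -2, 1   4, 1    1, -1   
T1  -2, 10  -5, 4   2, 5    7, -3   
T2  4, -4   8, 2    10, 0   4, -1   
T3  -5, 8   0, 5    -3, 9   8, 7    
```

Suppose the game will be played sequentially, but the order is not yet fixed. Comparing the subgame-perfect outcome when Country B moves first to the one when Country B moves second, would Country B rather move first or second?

If Country A leads: Country B's best replies are T0→W, T1→W, T2→X, T3→Y; Country A's induced payoffs -2, -2, 8, -3; outcome (T2, X), payoffs (8, 2).
If Country B leads: Country A's best replies are W→T2, X→T2, Y→T2, Z→T3; Country B's induced payoffs -4, 2, 0, 7; outcome (T3, Z), payoffs (8, 7).
Country B gets 7 moving first and 2 moving second, so Country B prefers to move first.

first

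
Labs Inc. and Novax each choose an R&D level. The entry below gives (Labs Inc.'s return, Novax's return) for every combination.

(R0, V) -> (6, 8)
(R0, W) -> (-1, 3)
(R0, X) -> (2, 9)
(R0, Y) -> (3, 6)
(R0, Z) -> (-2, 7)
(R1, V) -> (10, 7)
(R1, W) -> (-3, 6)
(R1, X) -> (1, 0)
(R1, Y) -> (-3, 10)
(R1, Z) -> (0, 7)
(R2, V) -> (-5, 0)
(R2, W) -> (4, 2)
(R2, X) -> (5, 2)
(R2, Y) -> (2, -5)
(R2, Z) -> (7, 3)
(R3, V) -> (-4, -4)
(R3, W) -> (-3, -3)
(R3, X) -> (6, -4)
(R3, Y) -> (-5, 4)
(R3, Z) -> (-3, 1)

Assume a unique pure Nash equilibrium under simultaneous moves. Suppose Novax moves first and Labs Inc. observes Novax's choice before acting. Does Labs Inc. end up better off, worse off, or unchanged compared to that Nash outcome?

better off

Solve by backward induction (Novax leads).
- V: Labs Inc. compares 6, 10, -5, -4 and picks R1; Novax would get 7.
- W: Labs Inc. compares -1, -3, 4, -3 and picks R2; Novax would get 2.
- X: Labs Inc. compares 2, 1, 5, 6 and picks R3; Novax would get -4.
- Y: Labs Inc. compares 3, -3, 2, -5 and picks R0; Novax would get 6.
- Z: Labs Inc. compares -2, 0, 7, -3 and picks R2; Novax would get 3.
Among 7, 2, -4, 6, 3, the best is 7 at V. Subgame-perfect outcome: (R1, V) with payoffs (10, 7).
Now find the simultaneous Nash equilibrium.
Labs Inc.'s best replies: V→R1; W→R2; X→R3; Y→R0; Z→R2.
Novax's best replies: R0→X; R1→Y; R2→Z; R3→Y.
The unique mutual best reply is (R2, Z), giving (7, 3).
Labs Inc. earns 10 sequentially versus 7 at the Nash outcome: better off.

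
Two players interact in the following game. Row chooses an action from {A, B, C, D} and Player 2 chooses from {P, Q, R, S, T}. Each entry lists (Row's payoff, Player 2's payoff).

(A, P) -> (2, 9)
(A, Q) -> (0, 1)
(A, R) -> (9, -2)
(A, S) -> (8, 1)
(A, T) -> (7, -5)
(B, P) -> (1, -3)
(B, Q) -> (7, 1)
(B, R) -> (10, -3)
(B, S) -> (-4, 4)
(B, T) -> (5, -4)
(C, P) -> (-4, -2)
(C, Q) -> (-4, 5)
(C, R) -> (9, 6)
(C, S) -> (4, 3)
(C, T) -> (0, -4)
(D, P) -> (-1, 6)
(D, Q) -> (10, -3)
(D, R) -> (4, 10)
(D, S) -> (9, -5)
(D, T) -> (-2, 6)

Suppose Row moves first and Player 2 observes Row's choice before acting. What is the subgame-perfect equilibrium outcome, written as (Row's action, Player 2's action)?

Player 2 best-responds to each possible Row move:
- A: Player 2 compares 9, 1, -2, 1, -5 and picks P; Row would get 2.
- B: Player 2 compares -3, 1, -3, 4, -4 and picks S; Row would get -4.
- C: Player 2 compares -2, 5, 6, 3, -4 and picks R; Row would get 9.
- D: Player 2 compares 6, -3, 10, -5, 6 and picks R; Row would get 4.
Maximizing over 2, -4, 9, 4, Row chooses C. Subgame-perfect outcome: (C, R) with payoffs (9, 6).

(C, R)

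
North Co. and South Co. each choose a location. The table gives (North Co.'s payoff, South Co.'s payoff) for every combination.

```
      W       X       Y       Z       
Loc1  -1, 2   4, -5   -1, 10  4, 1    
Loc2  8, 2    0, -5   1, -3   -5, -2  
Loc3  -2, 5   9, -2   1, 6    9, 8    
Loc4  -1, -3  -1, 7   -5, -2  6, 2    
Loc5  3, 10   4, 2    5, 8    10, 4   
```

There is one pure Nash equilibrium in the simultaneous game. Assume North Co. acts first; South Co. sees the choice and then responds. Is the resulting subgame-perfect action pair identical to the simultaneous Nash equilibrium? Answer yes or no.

no

Solve by backward induction (North Co. leads).
- Loc1 → South Co. plays Y (best of 2, -5, 10, 1); North Co. gets -1.
- Loc2 → South Co. plays W (best of 2, -5, -3, -2); North Co. gets 8.
- Loc3 → South Co. plays Z (best of 5, -2, 6, 8); North Co. gets 9.
- Loc4 → South Co. plays X (best of -3, 7, -2, 2); North Co. gets -1.
- Loc5 → South Co. plays W (best of 10, 2, 8, 4); North Co. gets 3.
North Co.'s induced payoffs are -1, 8, 9, -1, 3, so North Co. commits to Loc3. Subgame-perfect outcome: (Loc3, Z) with payoffs (9, 8).
For the simultaneous game, intersect best replies.
North Co.'s best replies: W→Loc2; X→Loc3; Y→Loc5; Z→Loc5.
South Co.'s best replies: Loc1→Y; Loc2→W; Loc3→Z; Loc4→X; Loc5→W.
Only (Loc2, W) has each player best-responding; Nash payoffs (8, 2).
Sequential outcome (Loc3, Z) differs from the Nash profile (Loc2, W).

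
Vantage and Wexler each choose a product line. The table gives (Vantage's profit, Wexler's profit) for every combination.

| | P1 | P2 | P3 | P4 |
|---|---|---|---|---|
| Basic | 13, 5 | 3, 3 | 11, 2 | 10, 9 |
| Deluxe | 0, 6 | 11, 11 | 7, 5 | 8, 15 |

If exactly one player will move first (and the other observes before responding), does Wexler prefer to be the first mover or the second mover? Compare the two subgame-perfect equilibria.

If Vantage leads: Wexler's best replies are Basic→P4, Deluxe→P4; Vantage's induced payoffs 10, 8; outcome (Basic, P4), payoffs (10, 9).
If Wexler leads: Vantage's best replies are P1→Basic, P2→Deluxe, P3→Basic, P4→Basic; Wexler's induced payoffs 5, 11, 2, 9; outcome (Deluxe, P2), payoffs (11, 11).
Wexler gets 11 moving first and 9 moving second, so Wexler prefers to move first.

first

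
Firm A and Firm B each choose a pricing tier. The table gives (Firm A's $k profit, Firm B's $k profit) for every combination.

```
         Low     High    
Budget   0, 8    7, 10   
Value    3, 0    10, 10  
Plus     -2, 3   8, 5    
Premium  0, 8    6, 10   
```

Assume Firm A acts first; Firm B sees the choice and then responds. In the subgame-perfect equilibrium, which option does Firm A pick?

Work backward from Firm B's decision.
- Budget → Firm B plays High (best of 8, 10); Firm A gets 7.
- Value → Firm B plays High (best of 0, 10); Firm A gets 10.
- Plus → Firm B plays High (best of 3, 5); Firm A gets 8.
- Premium → Firm B plays High (best of 8, 10); Firm A gets 6.
Among 7, 10, 8, 6, the best is 10 at Value. Subgame-perfect outcome: (Value, High) with payoffs (10, 10).

Value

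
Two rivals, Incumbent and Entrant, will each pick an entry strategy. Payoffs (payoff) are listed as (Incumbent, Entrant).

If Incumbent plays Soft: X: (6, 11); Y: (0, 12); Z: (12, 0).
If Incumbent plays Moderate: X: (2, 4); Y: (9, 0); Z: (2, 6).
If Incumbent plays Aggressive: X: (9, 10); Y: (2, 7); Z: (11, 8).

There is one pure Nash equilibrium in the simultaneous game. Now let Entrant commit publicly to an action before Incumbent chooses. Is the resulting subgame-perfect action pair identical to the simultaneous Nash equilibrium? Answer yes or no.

Solve by backward induction (Entrant leads).
- X: BR = Aggressive, leader payoff 10.
- Y: BR = Moderate, leader payoff 0.
- Z: BR = Soft, leader payoff 0.
Entrant's induced payoffs are 10, 0, 0, so Entrant commits to X. Subgame-perfect outcome: (Aggressive, X) with payoffs (9, 10).
Under simultaneous play:
Incumbent's best replies: X→Aggressive; Y→Moderate; Z→Soft.
Entrant's best replies: Soft→Y; Moderate→Z; Aggressive→X.
Only (Aggressive, X) has each player best-responding; Nash payoffs (9, 10).
Sequential outcome (Aggressive, X) coincides with the Nash profile (Aggressive, X).

yes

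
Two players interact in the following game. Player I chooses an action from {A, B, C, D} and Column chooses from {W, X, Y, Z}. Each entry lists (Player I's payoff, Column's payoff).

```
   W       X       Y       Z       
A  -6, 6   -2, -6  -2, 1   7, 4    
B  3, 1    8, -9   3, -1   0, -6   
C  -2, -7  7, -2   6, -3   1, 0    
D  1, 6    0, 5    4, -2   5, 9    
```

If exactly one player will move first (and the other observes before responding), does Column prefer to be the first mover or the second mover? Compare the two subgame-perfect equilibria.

If Player I leads: Column's best replies are A→W, B→W, C→Z, D→Z; Player I's induced payoffs -6, 3, 1, 5; outcome (D, Z), payoffs (5, 9).
If Column leads: Player I's best replies are W→B, X→B, Y→C, Z→A; Column's induced payoffs 1, -9, -3, 4; outcome (A, Z), payoffs (7, 4).
Column gets 4 moving first and 9 moving second, so Column prefers to move second.

second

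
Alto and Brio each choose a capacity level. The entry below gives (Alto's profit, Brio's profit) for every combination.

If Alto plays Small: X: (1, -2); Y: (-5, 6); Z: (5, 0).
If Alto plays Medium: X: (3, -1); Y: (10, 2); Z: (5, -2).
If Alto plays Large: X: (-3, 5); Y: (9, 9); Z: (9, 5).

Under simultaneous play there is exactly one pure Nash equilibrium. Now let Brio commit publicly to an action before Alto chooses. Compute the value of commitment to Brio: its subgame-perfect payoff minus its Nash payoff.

3

Backward induction with Brio moving first.
- X: BR = Medium, leader payoff -1.
- Y: BR = Medium, leader payoff 2.
- Z: BR = Large, leader payoff 5.
Brio's induced payoffs are -1, 2, 5, so Brio commits to Z. Subgame-perfect outcome: (Large, Z) with payoffs (9, 5).
Now find the simultaneous Nash equilibrium.
Alto's best replies: X→Medium; Y→Medium; Z→Large.
Brio's best replies: Small→Y; Medium→Y; Large→Y.
Only (Medium, Y) has each player best-responding; Nash payoffs (10, 2).
Brio's commitment gain: 5 − 2 = 3.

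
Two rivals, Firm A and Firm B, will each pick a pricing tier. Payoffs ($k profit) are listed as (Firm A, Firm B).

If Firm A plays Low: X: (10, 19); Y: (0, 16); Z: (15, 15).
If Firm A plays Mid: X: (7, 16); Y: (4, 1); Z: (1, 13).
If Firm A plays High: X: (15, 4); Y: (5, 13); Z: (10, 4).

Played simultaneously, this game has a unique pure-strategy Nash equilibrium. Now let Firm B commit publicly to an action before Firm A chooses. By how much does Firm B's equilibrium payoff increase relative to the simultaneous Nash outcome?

2

Solve by backward induction (Firm B leads).
- X: BR = High, leader payoff 4.
- Y: BR = High, leader payoff 13.
- Z: BR = Low, leader payoff 15.
Maximizing over 4, 13, 15, Firm B chooses Z. Subgame-perfect outcome: (Low, Z) with payoffs (15, 15).
Now find the simultaneous Nash equilibrium.
Firm A's best replies: X→High; Y→High; Z→Low.
Firm B's best replies: Low→X; Mid→X; High→Y.
Only (High, Y) has each player best-responding; Nash payoffs (5, 13).
Firm B's commitment gain: 15 − 13 = 2.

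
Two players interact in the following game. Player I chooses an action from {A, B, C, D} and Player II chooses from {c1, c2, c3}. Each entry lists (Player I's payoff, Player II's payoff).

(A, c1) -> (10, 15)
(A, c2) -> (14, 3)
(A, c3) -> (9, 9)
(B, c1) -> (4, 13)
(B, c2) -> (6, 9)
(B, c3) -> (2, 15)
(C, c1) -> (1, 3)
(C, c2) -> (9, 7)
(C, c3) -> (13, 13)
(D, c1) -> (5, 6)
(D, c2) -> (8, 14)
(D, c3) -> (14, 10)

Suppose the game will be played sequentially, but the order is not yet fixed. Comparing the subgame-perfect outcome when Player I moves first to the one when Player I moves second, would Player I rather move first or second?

If Player I leads: Player II's best replies are A→c1, B→c3, C→c3, D→c2; Player I's induced payoffs 10, 2, 13, 8; outcome (C, c3), payoffs (13, 13).
If Player II leads: Player I's best replies are c1→A, c2→A, c3→D; Player II's induced payoffs 15, 3, 10; outcome (A, c1), payoffs (10, 15).
Player I gets 13 moving first and 10 moving second, so Player I prefers to move first.

first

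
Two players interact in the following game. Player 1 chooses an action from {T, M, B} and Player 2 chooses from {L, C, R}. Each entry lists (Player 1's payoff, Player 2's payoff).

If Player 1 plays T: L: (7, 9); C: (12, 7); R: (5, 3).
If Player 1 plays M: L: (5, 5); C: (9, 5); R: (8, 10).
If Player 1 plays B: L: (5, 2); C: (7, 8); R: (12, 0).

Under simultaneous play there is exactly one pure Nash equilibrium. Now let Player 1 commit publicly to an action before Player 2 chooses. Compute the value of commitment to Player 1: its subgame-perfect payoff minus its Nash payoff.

Solve by backward induction (Player 1 leads).
- T: BR = L, leader payoff 7.
- M: BR = R, leader payoff 8.
- B: BR = C, leader payoff 7.
Maximizing over 7, 8, 7, Player 1 chooses M. Subgame-perfect outcome: (M, R) with payoffs (8, 10).
Now find the simultaneous Nash equilibrium.
Player 1's best replies: L→T; C→T; R→B.
Player 2's best replies: T→L; M→R; B→C.
The unique mutual best reply is (T, L), giving (7, 9).
Player 1's commitment gain: 8 − 7 = 1.

1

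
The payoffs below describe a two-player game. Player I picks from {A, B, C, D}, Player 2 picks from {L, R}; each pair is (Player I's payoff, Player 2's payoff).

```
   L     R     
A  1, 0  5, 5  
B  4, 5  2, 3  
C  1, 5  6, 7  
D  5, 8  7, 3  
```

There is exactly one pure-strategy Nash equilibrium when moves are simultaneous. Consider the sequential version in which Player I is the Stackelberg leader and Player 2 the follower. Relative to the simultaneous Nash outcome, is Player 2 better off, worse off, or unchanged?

Work backward from Player 2's decision.
- A: Player 2 compares 0, 5 and picks R; Player I would get 5.
- B: Player 2 compares 5, 3 and picks L; Player I would get 4.
- C: Player 2 compares 5, 7 and picks R; Player I would get 6.
- D: Player 2 compares 8, 3 and picks L; Player I would get 5.
Among 5, 4, 6, 5, the best is 6 at C. Subgame-perfect outcome: (C, R) with payoffs (6, 7).
Now find the simultaneous Nash equilibrium.
Player I's best replies: L→D; R→D.
Player 2's best replies: A→R; B→L; C→R; D→L.
Only (D, L) has each player best-responding; Nash payoffs (5, 8).
Player 2 earns 7 sequentially versus 8 at the Nash outcome: worse off.

worse off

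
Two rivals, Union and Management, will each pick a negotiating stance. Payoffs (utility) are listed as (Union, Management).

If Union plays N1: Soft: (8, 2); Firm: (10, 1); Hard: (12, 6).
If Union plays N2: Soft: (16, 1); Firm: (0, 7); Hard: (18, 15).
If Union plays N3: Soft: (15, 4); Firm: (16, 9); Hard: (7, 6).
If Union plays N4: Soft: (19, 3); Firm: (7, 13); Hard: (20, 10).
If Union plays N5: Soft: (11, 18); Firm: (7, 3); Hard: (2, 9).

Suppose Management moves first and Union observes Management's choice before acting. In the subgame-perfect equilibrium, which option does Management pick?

Union best-responds to each possible Management move:
- Soft: Union compares 8, 16, 15, 19, 11 and picks N4; Management would get 3.
- Firm: Union compares 10, 0, 16, 7, 7 and picks N3; Management would get 9.
- Hard: Union compares 12, 18, 7, 20, 2 and picks N4; Management would get 10.
Among 3, 9, 10, the best is 10 at Hard. Subgame-perfect outcome: (N4, Hard) with payoffs (20, 10).

Hard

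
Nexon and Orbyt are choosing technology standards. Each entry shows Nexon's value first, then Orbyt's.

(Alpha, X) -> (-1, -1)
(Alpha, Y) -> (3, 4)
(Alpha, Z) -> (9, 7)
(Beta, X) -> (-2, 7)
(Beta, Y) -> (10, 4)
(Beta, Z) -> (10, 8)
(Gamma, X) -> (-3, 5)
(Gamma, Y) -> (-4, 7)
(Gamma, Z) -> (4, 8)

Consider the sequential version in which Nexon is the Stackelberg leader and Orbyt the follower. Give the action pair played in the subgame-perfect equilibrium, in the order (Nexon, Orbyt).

Work backward from Orbyt's decision.
- Alpha → Orbyt plays Z (best of -1, 4, 7); Nexon gets 9.
- Beta → Orbyt plays Z (best of 7, 4, 8); Nexon gets 10.
- Gamma → Orbyt plays Z (best of 5, 7, 8); Nexon gets 4.
Among 9, 10, 4, the best is 10 at Beta. Subgame-perfect outcome: (Beta, Z) with payoffs (10, 8).

(Beta, Z)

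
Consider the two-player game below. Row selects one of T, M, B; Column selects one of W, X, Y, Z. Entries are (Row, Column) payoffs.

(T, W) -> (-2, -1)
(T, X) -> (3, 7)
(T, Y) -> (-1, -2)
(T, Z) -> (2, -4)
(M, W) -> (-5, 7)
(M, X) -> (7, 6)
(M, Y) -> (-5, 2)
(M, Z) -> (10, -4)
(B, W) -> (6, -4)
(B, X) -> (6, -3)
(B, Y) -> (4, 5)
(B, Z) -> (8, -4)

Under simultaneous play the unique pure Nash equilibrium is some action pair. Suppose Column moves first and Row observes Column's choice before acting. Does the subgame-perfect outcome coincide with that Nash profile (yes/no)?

Row best-responds to each possible Column move:
- W: Row compares -2, -5, 6 and picks B; Column would get -4.
- X: Row compares 3, 7, 6 and picks M; Column would get 6.
- Y: Row compares -1, -5, 4 and picks B; Column would get 5.
- Z: Row compares 2, 10, 8 and picks M; Column would get -4.
Column's induced payoffs are -4, 6, 5, -4, so Column commits to X. Subgame-perfect outcome: (M, X) with payoffs (7, 6).
For the simultaneous game, intersect best replies.
Row's best replies: W→B; X→M; Y→B; Z→M.
Column's best replies: T→X; M→W; B→Y.
The unique mutual best reply is (B, Y), giving (4, 5).
Sequential outcome (M, X) differs from the Nash profile (B, Y).

no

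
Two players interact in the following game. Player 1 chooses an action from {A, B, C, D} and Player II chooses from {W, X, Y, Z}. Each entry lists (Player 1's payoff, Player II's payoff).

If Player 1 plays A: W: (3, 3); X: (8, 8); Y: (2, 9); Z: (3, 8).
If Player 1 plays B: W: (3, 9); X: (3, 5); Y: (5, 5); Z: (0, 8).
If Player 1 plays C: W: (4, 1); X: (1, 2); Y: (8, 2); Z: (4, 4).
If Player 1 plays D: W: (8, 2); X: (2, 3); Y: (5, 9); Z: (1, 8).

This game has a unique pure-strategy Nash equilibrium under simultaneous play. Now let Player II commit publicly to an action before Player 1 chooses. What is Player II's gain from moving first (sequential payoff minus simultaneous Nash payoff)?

4

Backward induction with Player II moving first.
- W: Player 1 compares 3, 3, 4, 8 and picks D; Player II would get 2.
- X: Player 1 compares 8, 3, 1, 2 and picks A; Player II would get 8.
- Y: Player 1 compares 2, 5, 8, 5 and picks C; Player II would get 2.
- Z: Player 1 compares 3, 0, 4, 1 and picks C; Player II would get 4.
Player II's induced payoffs are 2, 8, 2, 4, so Player II commits to X. Subgame-perfect outcome: (A, X) with payoffs (8, 8).
For the simultaneous game, intersect best replies.
Player 1's best replies: W→D; X→A; Y→C; Z→C.
Player II's best replies: A→Y; B→W; C→Z; D→Y.
Only (C, Z) has each player best-responding; Nash payoffs (4, 4).
Player II's commitment gain: 8 − 4 = 4.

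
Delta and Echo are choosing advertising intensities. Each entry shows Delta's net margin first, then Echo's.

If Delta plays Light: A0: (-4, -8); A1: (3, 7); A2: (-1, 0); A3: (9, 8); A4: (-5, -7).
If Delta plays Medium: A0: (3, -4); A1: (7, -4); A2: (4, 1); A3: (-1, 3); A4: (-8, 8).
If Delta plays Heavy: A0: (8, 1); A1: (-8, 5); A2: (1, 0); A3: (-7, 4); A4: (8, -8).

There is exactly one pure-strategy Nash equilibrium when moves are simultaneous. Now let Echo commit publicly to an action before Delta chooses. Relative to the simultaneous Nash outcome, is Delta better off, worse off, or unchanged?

unchanged

Delta best-responds to each possible Echo move:
- A0 → Delta plays Heavy (best of -4, 3, 8); Echo gets 1.
- A1 → Delta plays Medium (best of 3, 7, -8); Echo gets -4.
- A2 → Delta plays Medium (best of -1, 4, 1); Echo gets 1.
- A3 → Delta plays Light (best of 9, -1, -7); Echo gets 8.
- A4 → Delta plays Heavy (best of -5, -8, 8); Echo gets -8.
Among 1, -4, 1, 8, -8, the best is 8 at A3. Subgame-perfect outcome: (Light, A3) with payoffs (9, 8).
For the simultaneous game, intersect best replies.
Delta's best replies: A0→Heavy; A1→Medium; A2→Medium; A3→Light; A4→Heavy.
Echo's best replies: Light→A3; Medium→A4; Heavy→A1.
Only (Light, A3) has each player best-responding; Nash payoffs (9, 8).
Delta earns 9 sequentially versus 9 at the Nash outcome: unchanged.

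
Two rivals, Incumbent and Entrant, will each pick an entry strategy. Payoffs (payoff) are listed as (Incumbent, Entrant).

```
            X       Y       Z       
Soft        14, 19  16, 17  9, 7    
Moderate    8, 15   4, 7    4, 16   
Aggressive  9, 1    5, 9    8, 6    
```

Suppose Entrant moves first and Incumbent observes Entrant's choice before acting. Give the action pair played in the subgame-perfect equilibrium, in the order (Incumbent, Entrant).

Backward induction with Entrant moving first.
- X: Incumbent compares 14, 8, 9 and picks Soft; Entrant would get 19.
- Y: Incumbent compares 16, 4, 5 and picks Soft; Entrant would get 17.
- Z: Incumbent compares 9, 4, 8 and picks Soft; Entrant would get 7.
Among 19, 17, 7, the best is 19 at X. Subgame-perfect outcome: (Soft, X) with payoffs (14, 19).

(Soft, X)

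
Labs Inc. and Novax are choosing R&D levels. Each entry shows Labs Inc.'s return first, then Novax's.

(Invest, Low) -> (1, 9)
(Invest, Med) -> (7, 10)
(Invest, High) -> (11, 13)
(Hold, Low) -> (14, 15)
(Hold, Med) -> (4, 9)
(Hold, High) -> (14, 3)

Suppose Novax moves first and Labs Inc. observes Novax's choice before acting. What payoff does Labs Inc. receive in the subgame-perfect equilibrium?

14

Labs Inc. best-responds to each possible Novax move:
- Low: BR = Hold, leader payoff 15.
- Med: BR = Invest, leader payoff 10.
- High: BR = Hold, leader payoff 3.
Maximizing over 15, 10, 3, Novax chooses Low. Subgame-perfect outcome: (Hold, Low) with payoffs (14, 15).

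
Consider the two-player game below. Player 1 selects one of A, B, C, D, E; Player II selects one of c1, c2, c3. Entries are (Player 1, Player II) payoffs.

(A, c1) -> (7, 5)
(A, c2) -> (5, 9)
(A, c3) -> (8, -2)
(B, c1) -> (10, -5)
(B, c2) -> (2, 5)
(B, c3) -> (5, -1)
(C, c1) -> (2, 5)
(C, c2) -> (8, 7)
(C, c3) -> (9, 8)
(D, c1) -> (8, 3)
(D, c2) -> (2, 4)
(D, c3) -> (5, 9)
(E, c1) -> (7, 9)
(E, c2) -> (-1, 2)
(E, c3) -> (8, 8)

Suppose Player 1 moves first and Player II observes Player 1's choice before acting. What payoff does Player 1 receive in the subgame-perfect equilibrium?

Backward induction with Player 1 moving first.
- A: BR = c2, leader payoff 5.
- B: BR = c2, leader payoff 2.
- C: BR = c3, leader payoff 9.
- D: BR = c3, leader payoff 5.
- E: BR = c1, leader payoff 7.
Maximizing over 5, 2, 9, 5, 7, Player 1 chooses C. Subgame-perfect outcome: (C, c3) with payoffs (9, 8).

9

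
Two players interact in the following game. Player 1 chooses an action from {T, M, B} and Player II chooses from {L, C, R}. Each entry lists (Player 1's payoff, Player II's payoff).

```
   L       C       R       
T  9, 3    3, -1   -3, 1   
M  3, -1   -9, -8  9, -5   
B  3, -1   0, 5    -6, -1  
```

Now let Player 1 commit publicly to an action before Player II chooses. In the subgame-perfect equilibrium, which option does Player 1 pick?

T

Backward induction with Player 1 moving first.
- T: Player II compares 3, -1, 1 and picks L; Player 1 would get 9.
- M: Player II compares -1, -8, -5 and picks L; Player 1 would get 3.
- B: Player II compares -1, 5, -1 and picks C; Player 1 would get 0.
Among 9, 3, 0, the best is 9 at T. Subgame-perfect outcome: (T, L) with payoffs (9, 3).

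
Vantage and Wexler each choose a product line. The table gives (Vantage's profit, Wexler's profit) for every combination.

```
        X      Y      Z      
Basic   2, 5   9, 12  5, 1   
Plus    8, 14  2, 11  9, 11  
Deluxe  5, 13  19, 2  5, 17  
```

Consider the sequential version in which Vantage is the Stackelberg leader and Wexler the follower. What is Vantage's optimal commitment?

Basic

Wexler best-responds to each possible Vantage move:
- Basic: BR = Y, leader payoff 9.
- Plus: BR = X, leader payoff 8.
- Deluxe: BR = Z, leader payoff 5.
Maximizing over 9, 8, 5, Vantage chooses Basic. Subgame-perfect outcome: (Basic, Y) with payoffs (9, 12).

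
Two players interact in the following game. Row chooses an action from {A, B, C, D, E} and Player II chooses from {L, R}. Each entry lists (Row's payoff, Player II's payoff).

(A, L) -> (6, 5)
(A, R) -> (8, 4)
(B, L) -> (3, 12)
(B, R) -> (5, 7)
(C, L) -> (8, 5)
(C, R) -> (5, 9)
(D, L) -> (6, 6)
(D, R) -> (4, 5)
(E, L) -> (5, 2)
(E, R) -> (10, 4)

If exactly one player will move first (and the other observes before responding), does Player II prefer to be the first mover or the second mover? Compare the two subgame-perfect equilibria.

first

If Row leads: Player II's best replies are A→L, B→L, C→R, D→L, E→R; Row's induced payoffs 6, 3, 5, 6, 10; outcome (E, R), payoffs (10, 4).
If Player II leads: Row's best replies are L→C, R→E; Player II's induced payoffs 5, 4; outcome (C, L), payoffs (8, 5).
Player II gets 5 moving first and 4 moving second, so Player II prefers to move first.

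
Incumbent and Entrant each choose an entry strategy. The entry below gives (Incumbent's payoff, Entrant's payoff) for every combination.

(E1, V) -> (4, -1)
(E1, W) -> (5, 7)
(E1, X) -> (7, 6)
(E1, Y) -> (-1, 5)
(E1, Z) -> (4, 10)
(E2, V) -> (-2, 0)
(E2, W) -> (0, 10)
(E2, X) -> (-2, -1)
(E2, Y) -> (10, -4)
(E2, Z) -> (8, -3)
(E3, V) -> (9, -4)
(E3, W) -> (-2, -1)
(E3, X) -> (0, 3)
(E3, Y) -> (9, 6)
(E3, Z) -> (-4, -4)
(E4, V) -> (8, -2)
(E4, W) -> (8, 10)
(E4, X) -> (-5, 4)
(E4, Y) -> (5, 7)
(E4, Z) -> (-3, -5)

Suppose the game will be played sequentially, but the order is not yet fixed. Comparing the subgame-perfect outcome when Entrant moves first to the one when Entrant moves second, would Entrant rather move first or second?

first

If Incumbent leads: Entrant's best replies are E1→Z, E2→W, E3→Y, E4→W; Incumbent's induced payoffs 4, 0, 9, 8; outcome (E3, Y), payoffs (9, 6).
If Entrant leads: Incumbent's best replies are V→E3, W→E4, X→E1, Y→E2, Z→E2; Entrant's induced payoffs -4, 10, 6, -4, -3; outcome (E4, W), payoffs (8, 10).
Entrant gets 10 moving first and 6 moving second, so Entrant prefers to move first.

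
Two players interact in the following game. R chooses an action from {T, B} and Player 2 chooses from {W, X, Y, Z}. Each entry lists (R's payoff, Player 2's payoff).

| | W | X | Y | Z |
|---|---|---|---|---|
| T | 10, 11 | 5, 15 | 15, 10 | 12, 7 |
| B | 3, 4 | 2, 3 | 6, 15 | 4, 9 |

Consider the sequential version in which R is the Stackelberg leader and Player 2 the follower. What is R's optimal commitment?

B

Solve by backward induction (R leads).
- T → Player 2 plays X (best of 11, 15, 10, 7); R gets 5.
- B → Player 2 plays Y (best of 4, 3, 15, 9); R gets 6.
Maximizing over 5, 6, R chooses B. Subgame-perfect outcome: (B, Y) with payoffs (6, 15).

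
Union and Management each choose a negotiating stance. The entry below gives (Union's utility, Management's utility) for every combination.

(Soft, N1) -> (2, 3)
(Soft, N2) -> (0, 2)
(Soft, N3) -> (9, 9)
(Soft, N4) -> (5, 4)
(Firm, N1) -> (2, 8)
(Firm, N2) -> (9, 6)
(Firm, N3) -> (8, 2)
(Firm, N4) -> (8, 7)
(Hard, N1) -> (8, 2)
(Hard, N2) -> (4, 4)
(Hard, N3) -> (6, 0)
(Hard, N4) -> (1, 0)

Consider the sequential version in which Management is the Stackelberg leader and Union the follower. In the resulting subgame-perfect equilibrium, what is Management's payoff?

9

Union best-responds to each possible Management move:
- N1: BR = Hard, leader payoff 2.
- N2: BR = Firm, leader payoff 6.
- N3: BR = Soft, leader payoff 9.
- N4: BR = Firm, leader payoff 7.
Management's induced payoffs are 2, 6, 9, 7, so Management commits to N3. Subgame-perfect outcome: (Soft, N3) with payoffs (9, 9).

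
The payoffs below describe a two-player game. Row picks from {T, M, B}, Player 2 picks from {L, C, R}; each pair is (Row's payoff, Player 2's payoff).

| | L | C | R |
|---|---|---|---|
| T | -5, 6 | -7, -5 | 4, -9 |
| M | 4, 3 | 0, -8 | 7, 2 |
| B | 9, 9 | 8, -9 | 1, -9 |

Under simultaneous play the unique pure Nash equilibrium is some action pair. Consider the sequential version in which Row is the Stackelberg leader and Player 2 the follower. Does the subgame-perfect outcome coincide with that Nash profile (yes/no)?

Backward induction with Row moving first.
- T: BR = L, leader payoff -5.
- M: BR = L, leader payoff 4.
- B: BR = L, leader payoff 9.
Among -5, 4, 9, the best is 9 at B. Subgame-perfect outcome: (B, L) with payoffs (9, 9).
For the simultaneous game, intersect best replies.
Row's best replies: L→B; C→B; R→M.
Player 2's best replies: T→L; M→L; B→L.
Only (B, L) has each player best-responding; Nash payoffs (9, 9).
Sequential outcome (B, L) coincides with the Nash profile (B, L).

yes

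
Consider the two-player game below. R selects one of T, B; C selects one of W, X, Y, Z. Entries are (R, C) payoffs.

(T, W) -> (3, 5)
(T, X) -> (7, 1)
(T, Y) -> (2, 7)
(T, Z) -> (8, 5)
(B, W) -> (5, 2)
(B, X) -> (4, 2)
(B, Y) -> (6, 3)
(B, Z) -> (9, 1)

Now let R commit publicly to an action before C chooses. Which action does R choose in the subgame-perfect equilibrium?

B

Work backward from C's decision.
- T → C plays Y (best of 5, 1, 7, 5); R gets 2.
- B → C plays Y (best of 2, 2, 3, 1); R gets 6.
Maximizing over 2, 6, R chooses B. Subgame-perfect outcome: (B, Y) with payoffs (6, 3).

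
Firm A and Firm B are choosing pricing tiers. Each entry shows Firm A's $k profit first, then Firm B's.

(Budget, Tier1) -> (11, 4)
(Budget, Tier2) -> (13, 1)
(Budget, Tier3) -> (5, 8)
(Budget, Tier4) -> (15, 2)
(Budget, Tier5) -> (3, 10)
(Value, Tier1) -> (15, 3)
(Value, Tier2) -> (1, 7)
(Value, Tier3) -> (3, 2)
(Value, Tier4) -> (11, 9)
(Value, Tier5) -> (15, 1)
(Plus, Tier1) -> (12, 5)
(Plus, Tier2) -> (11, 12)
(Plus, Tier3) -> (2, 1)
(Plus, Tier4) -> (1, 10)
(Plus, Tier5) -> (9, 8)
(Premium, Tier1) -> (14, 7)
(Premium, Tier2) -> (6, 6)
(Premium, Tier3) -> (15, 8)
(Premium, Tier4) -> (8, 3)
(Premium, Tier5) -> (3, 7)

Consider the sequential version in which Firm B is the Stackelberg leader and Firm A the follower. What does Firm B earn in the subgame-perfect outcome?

8

Firm A best-responds to each possible Firm B move:
- Tier1: BR = Value, leader payoff 3.
- Tier2: BR = Budget, leader payoff 1.
- Tier3: BR = Premium, leader payoff 8.
- Tier4: BR = Budget, leader payoff 2.
- Tier5: BR = Value, leader payoff 1.
Firm B's induced payoffs are 3, 1, 8, 2, 1, so Firm B commits to Tier3. Subgame-perfect outcome: (Premium, Tier3) with payoffs (15, 8).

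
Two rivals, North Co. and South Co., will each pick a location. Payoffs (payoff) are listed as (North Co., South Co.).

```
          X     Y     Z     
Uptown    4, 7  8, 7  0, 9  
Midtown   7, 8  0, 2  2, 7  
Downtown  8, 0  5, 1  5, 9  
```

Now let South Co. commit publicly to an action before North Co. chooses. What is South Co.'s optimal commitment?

Z

North Co. best-responds to each possible South Co. move:
- X → North Co. plays Downtown (best of 4, 7, 8); South Co. gets 0.
- Y → North Co. plays Uptown (best of 8, 0, 5); South Co. gets 7.
- Z → North Co. plays Downtown (best of 0, 2, 5); South Co. gets 9.
Maximizing over 0, 7, 9, South Co. chooses Z. Subgame-perfect outcome: (Downtown, Z) with payoffs (5, 9).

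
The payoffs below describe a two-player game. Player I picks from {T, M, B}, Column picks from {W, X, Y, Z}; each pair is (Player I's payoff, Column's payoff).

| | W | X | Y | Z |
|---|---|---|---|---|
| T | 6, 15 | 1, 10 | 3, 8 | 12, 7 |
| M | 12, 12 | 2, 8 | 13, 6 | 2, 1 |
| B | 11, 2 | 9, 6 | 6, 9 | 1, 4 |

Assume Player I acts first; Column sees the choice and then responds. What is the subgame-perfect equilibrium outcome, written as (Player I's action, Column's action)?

(M, W)

Work backward from Column's decision.
- T → Column plays W (best of 15, 10, 8, 7); Player I gets 6.
- M → Column plays W (best of 12, 8, 6, 1); Player I gets 12.
- B → Column plays Y (best of 2, 6, 9, 4); Player I gets 6.
Player I's induced payoffs are 6, 12, 6, so Player I commits to M. Subgame-perfect outcome: (M, W) with payoffs (12, 12).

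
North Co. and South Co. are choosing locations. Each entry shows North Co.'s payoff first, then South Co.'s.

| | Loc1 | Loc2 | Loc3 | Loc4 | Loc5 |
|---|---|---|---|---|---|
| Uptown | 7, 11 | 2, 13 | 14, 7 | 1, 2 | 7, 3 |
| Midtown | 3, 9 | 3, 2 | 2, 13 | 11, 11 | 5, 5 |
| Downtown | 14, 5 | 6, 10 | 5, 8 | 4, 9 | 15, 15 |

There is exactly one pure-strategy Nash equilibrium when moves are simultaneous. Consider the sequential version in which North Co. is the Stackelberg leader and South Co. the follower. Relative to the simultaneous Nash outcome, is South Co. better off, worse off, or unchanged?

unchanged

Solve by backward induction (North Co. leads).
- Uptown → South Co. plays Loc2 (best of 11, 13, 7, 2, 3); North Co. gets 2.
- Midtown → South Co. plays Loc3 (best of 9, 2, 13, 11, 5); North Co. gets 2.
- Downtown → South Co. plays Loc5 (best of 5, 10, 8, 9, 15); North Co. gets 15.
Maximizing over 2, 2, 15, North Co. chooses Downtown. Subgame-perfect outcome: (Downtown, Loc5) with payoffs (15, 15).
For the simultaneous game, intersect best replies.
North Co.'s best replies: Loc1→Downtown; Loc2→Downtown; Loc3→Uptown; Loc4→Midtown; Loc5→Downtown.
South Co.'s best replies: Uptown→Loc2; Midtown→Loc3; Downtown→Loc5.
The unique mutual best reply is (Downtown, Loc5), giving (15, 15).
South Co. earns 15 sequentially versus 15 at the Nash outcome: unchanged.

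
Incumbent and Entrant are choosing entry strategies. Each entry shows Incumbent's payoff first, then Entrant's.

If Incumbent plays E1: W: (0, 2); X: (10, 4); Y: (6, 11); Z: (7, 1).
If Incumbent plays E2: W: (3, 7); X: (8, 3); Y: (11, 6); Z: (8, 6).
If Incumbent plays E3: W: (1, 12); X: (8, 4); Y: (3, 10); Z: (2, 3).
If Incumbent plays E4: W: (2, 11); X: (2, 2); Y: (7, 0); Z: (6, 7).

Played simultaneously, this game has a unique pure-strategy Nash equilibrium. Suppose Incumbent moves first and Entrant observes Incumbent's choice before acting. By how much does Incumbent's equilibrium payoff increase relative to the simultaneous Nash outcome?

Work backward from Entrant's decision.
- E1 → Entrant plays Y (best of 2, 4, 11, 1); Incumbent gets 6.
- E2 → Entrant plays W (best of 7, 3, 6, 6); Incumbent gets 3.
- E3 → Entrant plays W (best of 12, 4, 10, 3); Incumbent gets 1.
- E4 → Entrant plays W (best of 11, 2, 0, 7); Incumbent gets 2.
Among 6, 3, 1, 2, the best is 6 at E1. Subgame-perfect outcome: (E1, Y) with payoffs (6, 11).
For the simultaneous game, intersect best replies.
Incumbent's best replies: W→E2; X→E1; Y→E2; Z→E2.
Entrant's best replies: E1→Y; E2→W; E3→W; E4→W.
Only (E2, W) has each player best-responding; Nash payoffs (3, 7).
Incumbent's commitment gain: 6 − 3 = 3.

3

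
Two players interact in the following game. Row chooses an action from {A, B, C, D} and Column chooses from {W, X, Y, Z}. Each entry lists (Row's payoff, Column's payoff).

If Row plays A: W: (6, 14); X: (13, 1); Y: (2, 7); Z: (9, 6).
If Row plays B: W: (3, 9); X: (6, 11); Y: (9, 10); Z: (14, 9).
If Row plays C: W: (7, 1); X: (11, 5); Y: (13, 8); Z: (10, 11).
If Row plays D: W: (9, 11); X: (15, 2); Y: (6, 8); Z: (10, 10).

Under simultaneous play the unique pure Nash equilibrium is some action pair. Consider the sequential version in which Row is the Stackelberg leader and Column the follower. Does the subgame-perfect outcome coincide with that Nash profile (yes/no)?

no

Backward induction with Row moving first.
- A → Column plays W (best of 14, 1, 7, 6); Row gets 6.
- B → Column plays X (best of 9, 11, 10, 9); Row gets 6.
- C → Column plays Z (best of 1, 5, 8, 11); Row gets 10.
- D → Column plays W (best of 11, 2, 8, 10); Row gets 9.
Row's induced payoffs are 6, 6, 10, 9, so Row commits to C. Subgame-perfect outcome: (C, Z) with payoffs (10, 11).
For the simultaneous game, intersect best replies.
Row's best replies: W→D; X→D; Y→C; Z→B.
Column's best replies: A→W; B→X; C→Z; D→W.
The unique mutual best reply is (D, W), giving (9, 11).
Sequential outcome (C, Z) differs from the Nash profile (D, W).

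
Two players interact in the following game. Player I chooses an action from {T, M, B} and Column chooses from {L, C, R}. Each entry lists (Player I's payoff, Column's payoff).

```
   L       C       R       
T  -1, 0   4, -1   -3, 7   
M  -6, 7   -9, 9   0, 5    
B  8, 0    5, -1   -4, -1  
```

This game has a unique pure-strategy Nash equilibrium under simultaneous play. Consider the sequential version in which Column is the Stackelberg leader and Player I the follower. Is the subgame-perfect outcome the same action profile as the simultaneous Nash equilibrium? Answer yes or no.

no

Solve by backward induction (Column leads).
- L → Player I plays B (best of -1, -6, 8); Column gets 0.
- C → Player I plays B (best of 4, -9, 5); Column gets -1.
- R → Player I plays M (best of -3, 0, -4); Column gets 5.
Column's induced payoffs are 0, -1, 5, so Column commits to R. Subgame-perfect outcome: (M, R) with payoffs (0, 5).
Under simultaneous play:
Player I's best replies: L→B; C→B; R→M.
Column's best replies: T→R; M→C; B→L.
Only (B, L) has each player best-responding; Nash payoffs (8, 0).
Sequential outcome (M, R) differs from the Nash profile (B, L).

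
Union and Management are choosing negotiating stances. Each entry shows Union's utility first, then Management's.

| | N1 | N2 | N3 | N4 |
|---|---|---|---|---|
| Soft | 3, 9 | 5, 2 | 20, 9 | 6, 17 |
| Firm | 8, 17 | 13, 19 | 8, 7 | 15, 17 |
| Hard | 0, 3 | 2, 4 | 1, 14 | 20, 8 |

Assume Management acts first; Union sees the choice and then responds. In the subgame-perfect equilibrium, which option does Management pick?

N2

Work backward from Union's decision.
- N1 → Union plays Firm (best of 3, 8, 0); Management gets 17.
- N2 → Union plays Firm (best of 5, 13, 2); Management gets 19.
- N3 → Union plays Soft (best of 20, 8, 1); Management gets 9.
- N4 → Union plays Hard (best of 6, 15, 20); Management gets 8.
Among 17, 19, 9, 8, the best is 19 at N2. Subgame-perfect outcome: (Firm, N2) with payoffs (13, 19).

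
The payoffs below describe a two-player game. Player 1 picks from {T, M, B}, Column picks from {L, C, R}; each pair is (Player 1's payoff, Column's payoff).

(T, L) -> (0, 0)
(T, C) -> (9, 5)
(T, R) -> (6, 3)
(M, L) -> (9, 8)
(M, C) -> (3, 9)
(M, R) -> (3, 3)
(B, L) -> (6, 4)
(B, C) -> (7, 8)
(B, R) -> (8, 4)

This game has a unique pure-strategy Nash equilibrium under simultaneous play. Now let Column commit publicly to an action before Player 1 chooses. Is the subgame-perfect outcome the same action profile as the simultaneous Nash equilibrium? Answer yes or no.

Player 1 best-responds to each possible Column move:
- L: BR = M, leader payoff 8.
- C: BR = T, leader payoff 5.
- R: BR = B, leader payoff 4.
Maximizing over 8, 5, 4, Column chooses L. Subgame-perfect outcome: (M, L) with payoffs (9, 8).
Under simultaneous play:
Player 1's best replies: L→M; C→T; R→B.
Column's best replies: T→C; M→C; B→C.
Only (T, C) has each player best-responding; Nash payoffs (9, 5).
Sequential outcome (M, L) differs from the Nash profile (T, C).

no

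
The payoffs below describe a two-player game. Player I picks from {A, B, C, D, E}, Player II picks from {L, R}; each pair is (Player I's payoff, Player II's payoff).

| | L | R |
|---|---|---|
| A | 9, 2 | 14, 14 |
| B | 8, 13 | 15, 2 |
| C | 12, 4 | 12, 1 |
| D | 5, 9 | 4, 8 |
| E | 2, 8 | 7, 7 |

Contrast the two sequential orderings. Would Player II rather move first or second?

If Player I leads: Player II's best replies are A→R, B→L, C→L, D→L, E→L; Player I's induced payoffs 14, 8, 12, 5, 2; outcome (A, R), payoffs (14, 14).
If Player II leads: Player I's best replies are L→C, R→B; Player II's induced payoffs 4, 2; outcome (C, L), payoffs (12, 4).
Player II gets 4 moving first and 14 moving second, so Player II prefers to move second.

second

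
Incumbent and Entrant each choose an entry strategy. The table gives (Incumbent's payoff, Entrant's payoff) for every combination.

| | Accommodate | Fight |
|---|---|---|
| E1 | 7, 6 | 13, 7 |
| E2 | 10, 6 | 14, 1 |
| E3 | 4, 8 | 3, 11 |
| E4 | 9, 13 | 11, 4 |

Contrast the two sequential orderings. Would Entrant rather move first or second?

If Incumbent leads: Entrant's best replies are E1→Fight, E2→Accommodate, E3→Fight, E4→Accommodate; Incumbent's induced payoffs 13, 10, 3, 9; outcome (E1, Fight), payoffs (13, 7).
If Entrant leads: Incumbent's best replies are Accommodate→E2, Fight→E2; Entrant's induced payoffs 6, 1; outcome (E2, Accommodate), payoffs (10, 6).
Entrant gets 6 moving first and 7 moving second, so Entrant prefers to move second.

second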